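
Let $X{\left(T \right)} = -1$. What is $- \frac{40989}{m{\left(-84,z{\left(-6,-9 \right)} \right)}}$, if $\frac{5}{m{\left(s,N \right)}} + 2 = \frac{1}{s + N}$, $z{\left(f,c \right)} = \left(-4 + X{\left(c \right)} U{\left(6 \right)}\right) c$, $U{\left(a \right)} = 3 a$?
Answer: $\frac{3101501}{190} \approx 16324.0$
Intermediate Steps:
$z{\left(f,c \right)} = - 22 c$ ($z{\left(f,c \right)} = \left(-4 - 3 \cdot 6\right) c = \left(-4 - 18\right) c = - 22 c$)
$m{\left(s,N \right)} = \frac{5}{-2 + \frac{1}{N + s}}$ ($m{\left(s,N \right)} = \frac{5}{-2 + \frac{1}{s + N}} = \frac{5}{-2 + \frac{1}{N + s}}$)
$- \frac{40989}{m{\left(-84,z{\left(-6,-9 \right)} \right)}} = - \frac{40989}{5 \frac{1}{-1 + 2 \left(\left(-22\right) \left(-9\right)\right) + 2 \left(-84\right)} \left(- \left(-22\right) \left(-9\right) - -84\right)} = - \frac{40989}{5 \frac{1}{-1 + 2 \cdot 198 - 168} \left(\left(-1\right) 198 + 84\right)} = - \frac{40989}{5 \frac{1}{-1 + 396 - 168} \left(-198 + 84\right)} = - \frac{40989}{5 \cdot \frac{1}{227} \left(-114\right)} = - \frac{40989}{- \frac{570}{227}} = \left(-40989\right) \left(- \frac{227}{570}\right) = \frac{3101501}{190}$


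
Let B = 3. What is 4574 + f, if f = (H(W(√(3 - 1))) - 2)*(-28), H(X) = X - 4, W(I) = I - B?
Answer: 4826 - 28*√2 ≈ 4786.4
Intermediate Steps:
W(I) = -3 + I (W(I) = I - 1*3 = I - 3 = -3 + I)
H(X) = -4 + X
f = 252 - 28*√2 (f = ((-4 + (-3 + √(3 - 1))) - 2)*(-28) = ((-4 + (-3 + √2)) - 2)*(-28) = ((-7 + √2) - 2)*(-28) = (-9 + √2)*(-28) = 252 - 28*√2 ≈ 212.40)
4574 + f = 4574 + (252 - 28*√2) = 4826 - 28*√2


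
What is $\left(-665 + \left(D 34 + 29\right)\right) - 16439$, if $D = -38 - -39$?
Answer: $-17041$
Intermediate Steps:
$D = 1$ ($D = -38 + 39 = 1$)
$\left(-665 + \left(D 34 + 29\right)\right) - 16439 = \left(-665 + \left(1 \cdot 34 + 29\right)\right) - 16439 = \left(-665 + \left(34 + 29\right)\right) - 16439 = \left(-665 + 63\right) - 16439 = -602 - 16439 = -17041$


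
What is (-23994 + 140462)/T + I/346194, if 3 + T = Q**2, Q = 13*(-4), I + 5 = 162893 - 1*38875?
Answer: 40655481905/935069994 ≈ 43.479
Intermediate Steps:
I = 124013 (I = -5 + (162893 - 1*38875) = -5 + (162893 - 38875) = -5 + 124018 = 124013)
Q = -52
T = 2701 (T = -3 + (-52)**2 = -3 + 2704 = 2701)
(-23994 + 140462)/T + I/346194 = (-23994 + 140462)/2701 + 124013/346194 = 116468*(1/2701) + 124013*(1/346194) = 116468/2701 + 124013/346194 = 40655481905/935069994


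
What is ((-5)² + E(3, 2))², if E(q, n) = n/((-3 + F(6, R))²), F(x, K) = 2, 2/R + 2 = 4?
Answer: 729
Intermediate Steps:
R = 1 (R = 2/(-2 + 4) = 2/2 = 2*(½) = 1)
E(q, n) = n (E(q, n) = n/((-3 + 2)²) = n/((-1)²) = n/1 = n*1 = n)
((-5)² + E(3, 2))² = ((-5)² + 2)² = (25 + 2)² = 27² = 729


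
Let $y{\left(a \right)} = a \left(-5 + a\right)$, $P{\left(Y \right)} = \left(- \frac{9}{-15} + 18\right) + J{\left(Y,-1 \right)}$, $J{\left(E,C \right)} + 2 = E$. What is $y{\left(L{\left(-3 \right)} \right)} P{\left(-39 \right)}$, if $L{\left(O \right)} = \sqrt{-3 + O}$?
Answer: $\frac{672}{5} + 112 i \sqrt{6} \approx 134.4 + 274.34 i$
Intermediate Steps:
$J{\left(E,C \right)} = -2 + E$
$P{\left(Y \right)} = \frac{83}{5} + Y$ ($P{\left(Y \right)} = \left(- \frac{9}{-15} + 18\right) + \left(-2 + Y\right) = \left(\left(-9\right) \left(- \frac{1}{15}\right) + 18\right) + \left(-2 + Y\right) = \left(\frac{3}{5} + 18\right) + \left(-2 + Y\right) = \frac{93}{5} + \left(-2 + Y\right) = \frac{83}{5} + Y$)
$y{\left(L{\left(-3 \right)} \right)} P{\left(-39 \right)} = \sqrt{-3 - 3} \left(-5 + \sqrt{-3 - 3}\right) \left(\frac{83}{5} - 39\right) = \sqrt{-6} \left(-5 + \sqrt{-6}\right) \left(- \frac{112}{5}\right) = i \sqrt{6} \left(-5 + i \sqrt{6}\right) \left(- \frac{112}{5}\right) = - \frac{112 i \sqrt{6} \left(-5 + i \sqrt{6}\right)}{5}$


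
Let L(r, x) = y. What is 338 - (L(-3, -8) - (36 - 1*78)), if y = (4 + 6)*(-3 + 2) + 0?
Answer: 306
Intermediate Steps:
y = -10 (y = 10*(-1) + 0 = -10 + 0 = -10)
L(r, x) = -10
338 - (L(-3, -8) - (36 - 1*78)) = 338 - (-10 - (36 - 1*78)) = 338 - (-10 - (36 - 78)) = 338 - (-10 - 1*(-42)) = 338 - (-10 + 42) = 338 - 1*32 = 338 - 32 = 306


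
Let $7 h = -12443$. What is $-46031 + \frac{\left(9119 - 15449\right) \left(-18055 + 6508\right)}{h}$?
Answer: $- \frac{1084411303}{12443} \approx -87150.0$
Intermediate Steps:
$h = - \frac{12443}{7}$ ($h = \frac{1}{7} \left(-12443\right) = - \frac{12443}{7} \approx -1777.6$)
$-46031 + \frac{\left(9119 - 15449\right) \left(-18055 + 6508\right)}{h} = -46031 + \frac{\left(9119 - 15449\right) \left(-18055 + 6508\right)}{- \frac{12443}{7}} = -46031 + \left(-6330\right) \left(-11547\right) \left(- \frac{7}{12443}\right) = -46031 + 73092510 \left(- \frac{7}{12443}\right) = -46031 - \frac{511647570}{12443} = - \frac{1084411303}{12443}$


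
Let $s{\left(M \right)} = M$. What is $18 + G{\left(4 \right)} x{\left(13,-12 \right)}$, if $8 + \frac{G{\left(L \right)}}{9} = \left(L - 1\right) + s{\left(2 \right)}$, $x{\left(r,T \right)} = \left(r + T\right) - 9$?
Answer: $234$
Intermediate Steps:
$x{\left(r,T \right)} = -9 + T + r$ ($x{\left(r,T \right)} = \left(T + r\right) - 9 = -9 + T + r$)
$G{\left(L \right)} = -63 + 9 L$ ($G{\left(L \right)} = -72 + 9 \left(\left(L - 1\right) + 2\right) = -72 + 9 \left(\left(-1 + L\right) + 2\right) = -72 + 9 \left(1 + L\right) = -72 + \left(9 + 9 L\right) = -63 + 9 L$)
$18 + G{\left(4 \right)} x{\left(13,-12 \right)} = 18 + \left(-63 + 9 \cdot 4\right) \left(-9 - 12 + 13\right) = 18 + \left(-63 + 36\right) \left(-8\right) = 18 - -216 = 18 + 216 = 234$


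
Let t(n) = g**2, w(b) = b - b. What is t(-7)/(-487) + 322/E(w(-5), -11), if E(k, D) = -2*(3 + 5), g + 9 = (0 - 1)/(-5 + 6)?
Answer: -79207/3896 ≈ -20.330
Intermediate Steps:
w(b) = 0
g = -10 (g = -9 + (0 - 1)/(-5 + 6) = -9 - 1/1 = -9 - 1*1 = -9 - 1 = -10)
E(k, D) = -16 (E(k, D) = -2*8 = -16)
t(n) = 100 (t(n) = (-10)**2 = 100)
t(-7)/(-487) + 322/E(w(-5), -11) = 100/(-487) + 322/(-16) = 100*(-1/487) + 322*(-1/16) = -100/487 - 161/8 = -79207/3896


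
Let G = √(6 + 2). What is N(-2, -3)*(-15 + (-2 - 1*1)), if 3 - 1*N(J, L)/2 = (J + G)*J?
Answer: 36 - 144*√2 ≈ -167.65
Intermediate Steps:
G = 2*√2 (G = √8 = 2*√2 ≈ 2.8284)
N(J, L) = 6 - 2*J*(J + 2*√2) (N(J, L) = 6 - 2*(J + 2*√2)*J = 6 - 2*J*(J + 2*√2))
N(-2, -3)*(-15 + (-2 - 1*1)) = (6 - 2*(-2)² - 4*(-2)*√2)*(-15 + (-2 - 1*1)) = (6 - 2*4 + 8*√2)*(-15 + (-2 - 1)) = (6 - 8 + 8*√2)*(-15 - 3) = (-2 + 8*√2)*(-18) = 36 - 144*√2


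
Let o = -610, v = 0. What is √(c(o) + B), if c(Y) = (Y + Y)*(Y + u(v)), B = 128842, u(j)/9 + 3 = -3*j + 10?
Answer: √796182 ≈ 892.29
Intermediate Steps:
u(j) = 63 - 27*j (u(j) = -27 + 9*(-3*j + 10) = -27 + 9*(10 - 3*j) = -27 + (90 - 27*j) = 63 - 27*j)
c(Y) = 2*Y*(63 + Y) (c(Y) = (Y + Y)*(Y + (63 - 27*0)) = (2*Y)*(Y + (63 + 0)) = (2*Y)*(Y + 63) = (2*Y)*(63 + Y) = 2*Y*(63 + Y))
√(c(o) + B) = √(2*(-610)*(63 - 610) + 128842) = √(2*(-610)*(-547) + 128842) = √(667340 + 128842) = √796182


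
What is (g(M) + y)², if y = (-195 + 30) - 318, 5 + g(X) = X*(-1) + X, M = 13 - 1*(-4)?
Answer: 238144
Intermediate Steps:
M = 17 (M = 13 + 4 = 17)
g(X) = -5 (g(X) = -5 + (X*(-1) + X) = -5 + (-X + X) = -5 + 0 = -5)
y = -483 (y = -165 - 318 = -483)
(g(M) + y)² = (-5 - 483)² = (-488)² = 238144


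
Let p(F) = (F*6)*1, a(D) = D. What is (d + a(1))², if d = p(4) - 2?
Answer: 529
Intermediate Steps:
p(F) = 6*F (p(F) = (6*F)*1 = 6*F)
d = 22 (d = 6*4 - 2 = 24 - 2 = 22)
(d + a(1))² = (22 + 1)² = 23² = 529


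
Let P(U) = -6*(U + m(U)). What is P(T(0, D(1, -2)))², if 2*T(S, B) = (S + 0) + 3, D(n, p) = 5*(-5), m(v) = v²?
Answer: 2025/4 ≈ 506.25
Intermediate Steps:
D(n, p) = -25
T(S, B) = 3/2 + S/2 (T(S, B) = ((S + 0) + 3)/2 = (S + 3)/2 = (3 + S)/2 = 3/2 + S/2)
P(U) = -6*U - 6*U² (P(U) = -6*(U + U²) = -6*U - 6*U²)
P(T(0, D(1, -2)))² = (6*(3/2 + (½)*0)*(-1 - (3/2 + (½)*0)))² = (6*(3/2 + 0)*(-1 - (3/2 + 0)))² = (6*(3/2)*(-1 - 1*3/2))² = (6*(3/2)*(-1 - 3/2))² = (6*(3/2)*(-5/2))² = (-45/2)² = 2025/4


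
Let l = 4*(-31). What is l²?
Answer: 15376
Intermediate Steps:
l = -124
l² = (-124)² = 15376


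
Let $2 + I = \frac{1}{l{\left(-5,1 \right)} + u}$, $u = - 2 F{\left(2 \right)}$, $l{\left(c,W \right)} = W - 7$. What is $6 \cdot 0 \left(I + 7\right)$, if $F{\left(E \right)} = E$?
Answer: $0$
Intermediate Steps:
$l{\left(c,W \right)} = -7 + W$
$u = -4$ ($u = \left(-2\right) 2 = -4$)
$I = - \frac{21}{10}$ ($I = -2 + \frac{1}{\left(-7 + 1\right) - 4} = -2 + \frac{1}{-6 - 4} = -2 + \frac{1}{-10} = -2 - \frac{1}{10} = - \frac{21}{10} \approx -2.1$)
$6 \cdot 0 \left(I + 7\right) = 6 \cdot 0 \left(- \frac{21}{10} + 7\right) = 0 \cdot \frac{49}{10} = 0$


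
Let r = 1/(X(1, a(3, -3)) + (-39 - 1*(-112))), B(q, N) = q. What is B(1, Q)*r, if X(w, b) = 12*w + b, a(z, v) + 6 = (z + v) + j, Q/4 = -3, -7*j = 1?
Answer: 7/552 ≈ 0.012681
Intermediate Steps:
j = -1/7 (j = -1/7*1 = -1/7 ≈ -0.14286)
Q = -12 (Q = 4*(-3) = -12)
a(z, v) = -43/7 + v + z (a(z, v) = -6 + ((z + v) - 1/7) = -6 + ((v + z) - 1/7) = -6 + (-1/7 + v + z) = -43/7 + v + z)
X(w, b) = b + 12*w
r = 7/552 (r = 1/(((-43/7 - 3 + 3) + 12*1) + (-39 - 1*(-112))) = 1/((-43/7 + 12) + (-39 + 112)) = 1/(41/7 + 73) = 1/(552/7) = 7/552 ≈ 0.012681)
B(1, Q)*r = 1*(7/552) = 7/552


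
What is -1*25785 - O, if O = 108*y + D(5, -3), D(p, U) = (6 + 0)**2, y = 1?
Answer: -25929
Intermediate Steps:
D(p, U) = 36 (D(p, U) = 6**2 = 36)
O = 144 (O = 108*1 + 36 = 108 + 36 = 144)
-1*25785 - O = -1*25785 - 1*144 = -25785 - 144 = -25929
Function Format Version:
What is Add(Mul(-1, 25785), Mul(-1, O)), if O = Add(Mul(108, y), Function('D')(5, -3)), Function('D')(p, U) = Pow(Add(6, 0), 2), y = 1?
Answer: -25929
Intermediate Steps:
Function('D')(p, U) = 36 (Function('D')(p, U) = Pow(6, 2) = 36)
O = 144 (O = Add(Mul(108, 1), 36) = Add(108, 36) = 144)
Add(Mul(-1, 25785), Mul(-1, O)) = Add(Mul(-1, 25785), Mul(-1, 144)) = Add(-25785, -144) = -25929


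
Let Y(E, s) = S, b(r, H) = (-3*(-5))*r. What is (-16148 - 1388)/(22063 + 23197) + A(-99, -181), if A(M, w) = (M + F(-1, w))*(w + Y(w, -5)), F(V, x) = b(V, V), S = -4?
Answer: 238628966/11315 ≈ 21090.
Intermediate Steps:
b(r, H) = 15*r
Y(E, s) = -4
F(V, x) = 15*V
A(M, w) = (-15 + M)*(-4 + w) (A(M, w) = (M + 15*(-1))*(w - 4) = (M - 15)*(-4 + w) = (-15 + M)*(-4 + w))
(-16148 - 1388)/(22063 + 23197) + A(-99, -181) = (-16148 - 1388)/(22063 + 23197) + (60 - 15*(-181) - 4*(-99) - 99*(-181)) = -17536/45260 + (60 + 2715 + 396 + 17919) = -17536*1/45260 + 21090 = -4384/11315 + 21090 = 238628966/11315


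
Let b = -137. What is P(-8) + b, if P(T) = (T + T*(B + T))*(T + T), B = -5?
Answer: -1673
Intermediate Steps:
P(T) = 2*T*(T + T*(-5 + T)) (P(T) = (T + T*(-5 + T))*(T + T) = (T + T*(-5 + T))*(2*T) = 2*T*(T + T*(-5 + T)))
P(-8) + b = 2*(-8)²*(-4 - 8) - 137 = 2*64*(-12) - 137 = -1536 - 137 = -1673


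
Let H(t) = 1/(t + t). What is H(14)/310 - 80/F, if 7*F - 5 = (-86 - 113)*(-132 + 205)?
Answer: 2437661/63025480 ≈ 0.038677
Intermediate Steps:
F = -14522/7 (F = 5/7 + ((-86 - 113)*(-132 + 205))/7 = 5/7 + (-199*73)/7 = 5/7 + (1/7)*(-14527) = 5/7 - 14527/7 = -14522/7 ≈ -2074.6)
H(t) = 1/(2*t)
H(14)/310 - 80/F = ((1/2)/14)/310 - 80/(-14522/7) = ((1/2)*(1/14))*(1/310) - 80*(-7/14522) = (1/28)*(1/310) + 280/7261 = 1/8680 + 280/7261 = 2437661/63025480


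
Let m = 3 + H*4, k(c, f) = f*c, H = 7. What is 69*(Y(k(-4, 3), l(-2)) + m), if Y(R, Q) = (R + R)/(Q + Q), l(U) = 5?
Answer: 9867/5 ≈ 1973.4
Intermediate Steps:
k(c, f) = c*f
m = 31 (m = 3 + 7*4 = 3 + 28 = 31)
Y(R, Q) = R/Q (Y(R, Q) = (2*R)/((2*Q)) = (2*R)*(1/(2*Q)) = R/Q)
69*(Y(k(-4, 3), l(-2)) + m) = 69*(-4*3/5 + 31) = 69*(-12*⅕ + 31) = 69*(-12/5 + 31) = 69*(143/5) = 9867/5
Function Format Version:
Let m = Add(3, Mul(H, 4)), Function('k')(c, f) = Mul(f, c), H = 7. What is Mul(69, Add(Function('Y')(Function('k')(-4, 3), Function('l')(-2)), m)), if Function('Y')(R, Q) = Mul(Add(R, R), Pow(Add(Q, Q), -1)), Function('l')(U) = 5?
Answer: Rational(9867, 5) ≈ 1973.4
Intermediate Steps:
Function('k')(c, f) = Mul(c, f)
m = 31 (m = Add(3, Mul(7, 4)) = Add(3, 28) = 31)
Function('Y')(R, Q) = Mul(R, Pow(Q, -1)) (Function('Y')(R, Q) = Mul(Mul(2, R), Pow(Mul(2, Q), -1)) = Mul(Mul(2, R), Mul(Rational(1, 2), Pow(Q, -1))) = Mul(R, Pow(Q, -1)))
Mul(69, Add(Function('Y')(Function('k')(-4, 3), Function('l')(-2)), m)) = Mul(69, Add(Mul(Mul(-4, 3), Pow(5, -1)), 31)) = Mul(69, Add(Mul(-12, Rational(1, 5)), 31)) = Mul(69, Add(Rational(-12, 5), 31)) = Mul(69, Rational(143, 5)) = Rational(9867, 5)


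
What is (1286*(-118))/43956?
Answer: -37937/10989 ≈ -3.4523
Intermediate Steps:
(1286*(-118))/43956 = -151748*1/43956 = -37937/10989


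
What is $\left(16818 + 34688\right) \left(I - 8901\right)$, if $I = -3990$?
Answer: $-663963846$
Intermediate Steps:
$\left(16818 + 34688\right) \left(I - 8901\right) = \left(16818 + 34688\right) \left(-3990 - 8901\right) = 51506 \left(-12891\right) = -663963846$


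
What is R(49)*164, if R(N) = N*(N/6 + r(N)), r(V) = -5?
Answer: 76342/3 ≈ 25447.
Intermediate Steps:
R(N) = N*(-5 + N/6) (R(N) = N*(N/6 - 5) = N*(-5 + N/6))
R(49)*164 = ((⅙)*49*(-30 + 49))*164 = ((⅙)*49*19)*164 = (931/6)*164 = 76342/3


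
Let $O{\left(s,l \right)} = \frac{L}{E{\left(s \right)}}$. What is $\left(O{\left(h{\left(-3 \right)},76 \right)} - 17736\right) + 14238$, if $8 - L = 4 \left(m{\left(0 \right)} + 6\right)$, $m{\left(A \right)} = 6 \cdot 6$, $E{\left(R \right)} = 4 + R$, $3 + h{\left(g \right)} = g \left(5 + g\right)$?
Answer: $-3466$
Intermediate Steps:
$h{\left(g \right)} = -3 + g \left(5 + g\right)$
$m{\left(A \right)} = 36$
$L = -160$ ($L = 8 - 4 \left(36 + 6\right) = 8 - 4 \cdot 42 = 8 - 168 = -160$)
$O{\left(s,l \right)} = - \frac{160}{4 + s}$
$\left(O{\left(h{\left(-3 \right)},76 \right)} - 17736\right) + 14238 = \left(- \frac{160}{4 + \left(-3 + \left(-3\right)^{2} + 5 \left(-3\right)\right)} - 17736\right) + 14238 = \left(- \frac{160}{4 - 9} - 17736\right) + 14238 = \left(- \frac{160}{-5} - 17736\right) + 14238 = \left(\left(-160\right) \left(- \frac{1}{5}\right) - 17736\right) + 14238 = \left(32 - 17736\right) + 14238 = -17704 + 14238 = -3466$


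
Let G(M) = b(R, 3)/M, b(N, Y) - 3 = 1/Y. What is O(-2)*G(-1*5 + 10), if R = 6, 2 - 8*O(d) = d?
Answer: 1/3 ≈ 0.33333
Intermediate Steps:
O(d) = 1/4 - d/8
b(N, Y) = 3 + 1/Y
G(M) = 10/(3*M) (G(M) = (3 + 1/3)/M = 10/(3*M))
O(-2)*G(-1*5 + 10) = (1/4 - 1/8*(-2))*(10/(3*(-1*5 + 10))) = (1/4 + 1/4)*(10/(3*(-5 + 10))) = ((10/3)/5)/2 = ((10/3)*(1/5))/2 = (1/2)*(2/3) = 1/3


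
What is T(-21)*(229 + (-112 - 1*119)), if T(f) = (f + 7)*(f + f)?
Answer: -1176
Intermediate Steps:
T(f) = 2*f*(7 + f) (T(f) = (7 + f)*(2*f) = 2*f*(7 + f))
T(-21)*(229 + (-112 - 1*119)) = (2*(-21)*(7 - 21))*(229 + (-112 - 1*119)) = (2*(-21)*(-14))*(229 + (-112 - 119)) = 588*(229 - 231) = 588*(-2) = -1176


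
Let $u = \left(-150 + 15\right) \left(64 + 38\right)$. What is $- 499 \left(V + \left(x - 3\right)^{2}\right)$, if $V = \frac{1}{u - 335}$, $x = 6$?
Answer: $- \frac{63345056}{14105} \approx -4491.0$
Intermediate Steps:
$u = -13770$ ($u = \left(-135\right) 102 = -13770$)
$V = - \frac{1}{14105}$ ($V = \frac{1}{-13770 - 335} = \frac{1}{-14105} = - \frac{1}{14105} \approx -7.0897 \cdot 10^{-5}$)
$- 499 \left(V + \left(x - 3\right)^{2}\right) = - 499 \left(- \frac{1}{14105} + \left(6 - 3\right)^{2}\right) = - 499 \left(- \frac{1}{14105} + 3^{2}\right) = - 499 \left(- \frac{1}{14105} + 9\right) = \left(-499\right) \frac{126944}{14105} = - \frac{63345056}{14105}$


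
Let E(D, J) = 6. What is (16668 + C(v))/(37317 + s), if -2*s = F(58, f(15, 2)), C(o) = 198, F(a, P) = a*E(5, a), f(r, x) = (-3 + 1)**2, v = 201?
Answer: 1874/4127 ≈ 0.45408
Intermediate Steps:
f(r, x) = 4 (f(r, x) = (-2)**2 = 4)
F(a, P) = 6*a (F(a, P) = a*6 = 6*a)
s = -174 (s = -3*58 = -1/2*348 = -174)
(16668 + C(v))/(37317 + s) = (16668 + 198)/(37317 - 174) = 16866/37143 = 16866*(1/37143) = 1874/4127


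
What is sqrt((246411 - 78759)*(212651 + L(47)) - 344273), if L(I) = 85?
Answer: 71*sqrt(7075039) ≈ 1.8885e+5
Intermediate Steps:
sqrt((246411 - 78759)*(212651 + L(47)) - 344273) = sqrt((246411 - 78759)*(212651 + 85) - 344273) = sqrt(167652*212736 - 344273) = sqrt(35665615872 - 344273) = sqrt(35665271599) = 71*sqrt(7075039)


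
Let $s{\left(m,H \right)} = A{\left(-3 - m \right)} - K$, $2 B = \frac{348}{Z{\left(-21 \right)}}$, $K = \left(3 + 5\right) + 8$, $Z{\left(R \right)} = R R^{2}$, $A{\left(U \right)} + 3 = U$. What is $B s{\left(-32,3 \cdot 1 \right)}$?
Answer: $- \frac{580}{3087} \approx -0.18788$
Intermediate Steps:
$A{\left(U \right)} = -3 + U$
$Z{\left(R \right)} = R^{3}$
$K = 16$ ($K = 8 + 8 = 16$)
$B = - \frac{58}{3087}$ ($B = \frac{348 \frac{1}{\left(-21\right)^{3}}}{2} = \frac{348 \frac{1}{-9261}}{2} = \frac{348 \left(- \frac{1}{9261}\right)}{2} = \frac{1}{2} \left(- \frac{116}{3087}\right) = - \frac{58}{3087} \approx -0.018788$)
$s{\left(m,H \right)} = -22 - m$ ($s{\left(m,H \right)} = \left(-3 - \left(3 + m\right)\right) - 16 = \left(-6 - m\right) - 16 = -22 - m$)
$B s{\left(-32,3 \cdot 1 \right)} = - \frac{58 \left(-22 - -32\right)}{3087} = - \frac{58 \left(-22 + 32\right)}{3087} = \left(- \frac{58}{3087}\right) 10 = - \frac{580}{3087}$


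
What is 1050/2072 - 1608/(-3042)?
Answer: 77689/75036 ≈ 1.0354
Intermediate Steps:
1050/2072 - 1608/(-3042) = 1050*(1/2072) - 1608*(-1/3042) = 75/148 + 268/507 = 77689/75036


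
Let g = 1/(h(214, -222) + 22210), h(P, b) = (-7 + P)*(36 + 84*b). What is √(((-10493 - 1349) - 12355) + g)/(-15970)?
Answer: -I*√355031234175795646/61172669780 ≈ -0.0097404*I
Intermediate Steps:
g = -1/3830474 (g = 1/((-252 - 588*(-222) + 36*214 + 84*214*(-222)) + 22210) = 1/((-252 + 130536 + 7704 - 3990672) + 22210) = 1/(-3852684 + 22210) = 1/(-3830474) = -1/3830474 ≈ -2.6106e-7)
√(((-10493 - 1349) - 12355) + g)/(-15970) = √(((-10493 - 1349) - 12355) - 1/3830474)/(-15970) = √((-11842 - 12355) - 1/3830474)*(-1/15970) = √(-24197 - 1/3830474)*(-1/15970) = √(-92685979379/3830474)*(-1/15970) = (I*√355031234175795646/3830474)*(-1/15970) = -I*√355031234175795646/61172669780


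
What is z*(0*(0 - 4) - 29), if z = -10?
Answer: 290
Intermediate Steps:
z*(0*(0 - 4) - 29) = -10*(0*(0 - 4) - 29) = -10*(0*(-4) - 29) = -10*(0 - 29) = -10*(-29) = 290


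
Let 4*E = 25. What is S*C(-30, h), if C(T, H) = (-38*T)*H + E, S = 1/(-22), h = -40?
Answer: 182375/88 ≈ 2072.4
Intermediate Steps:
E = 25/4 (E = (¼)*25 = 25/4 ≈ 6.2500)
S = -1/22 ≈ -0.045455
C(T, H) = 25/4 - 38*H*T (C(T, H) = (-38*T)*H + 25/4 = -38*H*T + 25/4 = 25/4 - 38*H*T)
S*C(-30, h) = -(25/4 - 38*(-40)*(-30))/22 = -(25/4 - 45600)/22 = -1/22*(-182375/4) = 182375/88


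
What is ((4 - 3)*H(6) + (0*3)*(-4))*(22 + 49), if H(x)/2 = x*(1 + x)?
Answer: 5964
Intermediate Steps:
H(x) = 2*x*(1 + x) (H(x) = 2*(x*(1 + x)) = 2*x*(1 + x))
((4 - 3)*H(6) + (0*3)*(-4))*(22 + 49) = ((4 - 3)*(2*6*(1 + 6)) + (0*3)*(-4))*(22 + 49) = (1*(2*6*7) + 0*(-4))*71 = (1*84 + 0)*71 = (84 + 0)*71 = 84*71 = 5964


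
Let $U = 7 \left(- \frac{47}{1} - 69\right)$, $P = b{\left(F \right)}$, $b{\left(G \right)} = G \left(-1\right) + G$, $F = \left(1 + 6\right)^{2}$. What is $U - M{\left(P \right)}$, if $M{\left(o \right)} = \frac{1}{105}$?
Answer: $- \frac{85261}{105} \approx -812.01$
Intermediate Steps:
$F = 49$ ($F = 7^{2} = 49$)
$b{\left(G \right)} = 0$ ($b{\left(G \right)} = - G + G = 0$)
$P = 0$
$U = -812$ ($U = 7 \left(\left(-47\right) 1 - 69\right) = 7 \left(-47 - 69\right) = 7 \left(-116\right) = -812$)
$M{\left(o \right)} = \frac{1}{105}$
$U - M{\left(P \right)} = -812 - \frac{1}{105} = - \frac{85261}{105}$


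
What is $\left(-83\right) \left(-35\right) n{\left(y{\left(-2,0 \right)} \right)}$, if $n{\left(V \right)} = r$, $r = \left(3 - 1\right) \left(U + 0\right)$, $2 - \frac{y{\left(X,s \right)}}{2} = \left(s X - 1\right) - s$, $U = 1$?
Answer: $5810$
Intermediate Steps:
$y{\left(X,s \right)} = 6 + 2 s - 2 X s$ ($y{\left(X,s \right)} = 4 - 2 \left(\left(s X - 1\right) - s\right) = 4 - 2 \left(\left(X s - 1\right) - s\right) = 4 - 2 \left(\left(-1 + X s\right) - s\right) = 4 - 2 \left(-1 - s + X s\right) = 4 + \left(2 + 2 s - 2 X s\right) = 6 + 2 s - 2 X s$)
$r = 2$ ($r = \left(3 - 1\right) \left(1 + 0\right) = 2 \cdot 1 = 2$)
$n{\left(V \right)} = 2$
$\left(-83\right) \left(-35\right) n{\left(y{\left(-2,0 \right)} \right)} = \left(-83\right) \left(-35\right) 2 = 2905 \cdot 2 = 5810$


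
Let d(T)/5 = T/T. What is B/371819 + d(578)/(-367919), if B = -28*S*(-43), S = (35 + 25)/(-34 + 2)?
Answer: -237838925/39085507046 ≈ -0.0060851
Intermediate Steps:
d(T) = 5 (d(T) = 5*(T/T) = 5*1 = 5)
S = -15/8 (S = 60/(-32) = 60*(-1/32) = -15/8 ≈ -1.8750)
B = -4515/2 (B = -28*(-15/8)*(-43) = (105/2)*(-43) = -4515/2 ≈ -2257.5)
B/371819 + d(578)/(-367919) = -4515/2/371819 + 5/(-367919) = -4515/2*1/371819 + 5*(-1/367919) = -645/106234 - 5/367919 = -237838925/39085507046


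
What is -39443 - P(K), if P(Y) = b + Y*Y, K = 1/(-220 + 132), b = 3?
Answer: -305469825/7744 ≈ -39446.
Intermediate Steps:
K = -1/88 (K = 1/(-88) = -1/88 ≈ -0.011364)
P(Y) = 3 + Y**2 (P(Y) = 3 + Y*Y = 3 + Y**2)
-39443 - P(K) = -39443 - (3 + (-1/88)**2) = -39443 - (3 + 1/7744) = -39443 - 1*23233/7744 = -39443 - 23233/7744 = -305469825/7744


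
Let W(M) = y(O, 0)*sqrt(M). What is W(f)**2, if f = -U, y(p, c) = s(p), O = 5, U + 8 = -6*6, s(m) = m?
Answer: 1100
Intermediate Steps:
U = -44 (U = -8 - 6*6 = -8 - 36 = -44)
y(p, c) = p
f = 44 (f = -1*(-44) = 44)
W(M) = 5*sqrt(M)
W(f)**2 = (5*sqrt(44))**2 = (5*(2*sqrt(11)))**2 = (10*sqrt(11))**2 = 1100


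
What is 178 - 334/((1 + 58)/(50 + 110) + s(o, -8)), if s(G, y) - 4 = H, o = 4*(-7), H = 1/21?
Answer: 1519102/14839 ≈ 102.37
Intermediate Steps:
H = 1/21 ≈ 0.047619
o = -28
s(G, y) = 85/21 (s(G, y) = 4 + 1/21 = 85/21)
178 - 334/((1 + 58)/(50 + 110) + s(o, -8)) = 178 - 334/((1 + 58)/(50 + 110) + 85/21) = 178 - 334/(59/160 + 85/21) = 178 - 334/(14839/3360) = 178 + (3360/14839)*(-334) = 178 - 1122240/14839 = 1519102/14839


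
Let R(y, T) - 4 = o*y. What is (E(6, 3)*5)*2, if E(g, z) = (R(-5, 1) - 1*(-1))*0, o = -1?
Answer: 0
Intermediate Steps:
R(y, T) = 4 - y
E(g, z) = 0 (E(g, z) = ((4 - 1*(-5)) - 1*(-1))*0 = ((4 + 5) + 1)*0 = (9 + 1)*0 = 10*0 = 0)
(E(6, 3)*5)*2 = (0*5)*2 = 0*2 = 0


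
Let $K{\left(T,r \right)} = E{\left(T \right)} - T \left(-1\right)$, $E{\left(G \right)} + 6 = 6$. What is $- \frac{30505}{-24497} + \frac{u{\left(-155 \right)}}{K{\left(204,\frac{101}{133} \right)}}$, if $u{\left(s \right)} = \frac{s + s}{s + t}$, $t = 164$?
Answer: $\frac{1423915}{1322838} \approx 1.0764$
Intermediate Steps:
$E{\left(G \right)} = 0$ ($E{\left(G \right)} = -6 + 6 = 0$)
$u{\left(s \right)} = \frac{2 s}{164 + s}$ ($u{\left(s \right)} = \frac{s + s}{s + 164} = \frac{2 s}{164 + s}$)
$K{\left(T,r \right)} = T$ ($K{\left(T,r \right)} = 0 - T \left(-1\right) = 0 - - T = 0 + T = T$)
$- \frac{30505}{-24497} + \frac{u{\left(-155 \right)}}{K{\left(204,\frac{101}{133} \right)}} = - \frac{30505}{-24497} + \frac{2 \left(-155\right) \frac{1}{164 - 155}}{204} = \left(-30505\right) \left(- \frac{1}{24497}\right) + 2 \left(-155\right) \frac{1}{9} \cdot \frac{1}{204} = \frac{30505}{24497} + 2 \left(-155\right) \frac{1}{9} \cdot \frac{1}{204} = \frac{30505}{24497} - \frac{155}{918} = \frac{1423915}{1322838}$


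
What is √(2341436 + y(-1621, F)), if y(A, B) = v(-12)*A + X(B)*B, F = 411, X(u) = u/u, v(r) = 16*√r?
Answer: √(2341847 - 51872*I*√3) ≈ 1530.6 - 29.35*I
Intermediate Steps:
X(u) = 1
y(A, B) = B + 32*I*A*√3 (y(A, B) = (16*√(-12))*A + 1*B = (16*(2*I*√3))*A + B = (32*I*√3)*A + B = 32*I*A*√3 + B = B + 32*I*A*√3)
√(2341436 + y(-1621, F)) = √(2341436 + (411 + 32*I*(-1621)*√3)) = √(2341436 + (411 - 51872*I*√3)) = √(2341847 - 51872*I*√3)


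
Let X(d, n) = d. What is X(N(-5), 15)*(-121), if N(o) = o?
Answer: 605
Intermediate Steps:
X(N(-5), 15)*(-121) = -5*(-121) = 605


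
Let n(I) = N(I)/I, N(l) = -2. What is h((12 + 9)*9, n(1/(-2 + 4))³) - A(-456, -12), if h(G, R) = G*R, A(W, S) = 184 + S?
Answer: -12268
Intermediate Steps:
n(I) = -2/I
h((12 + 9)*9, n(1/(-2 + 4))³) - A(-456, -12) = ((12 + 9)*9)*(-2/(1/(-2 + 4)))³ - (184 - 12) = (21*9)*(-2/(1/2))³ - 1*172 = 189*(-2/½)³ - 172 = 189*(-2*2)³ - 172 = 189*(-4)³ - 172 = 189*(-64) - 172 = -12096 - 172 = -12268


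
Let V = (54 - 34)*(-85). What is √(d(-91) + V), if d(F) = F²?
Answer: √6581 ≈ 81.123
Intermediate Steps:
V = -1700 (V = 20*(-85) = -1700)
√(d(-91) + V) = √((-91)² - 1700) = √(8281 - 1700) = √6581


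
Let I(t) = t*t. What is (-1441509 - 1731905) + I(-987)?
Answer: -2199245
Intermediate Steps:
I(t) = t²
(-1441509 - 1731905) + I(-987) = (-1441509 - 1731905) + (-987)² = -3173414 + 974169 = -2199245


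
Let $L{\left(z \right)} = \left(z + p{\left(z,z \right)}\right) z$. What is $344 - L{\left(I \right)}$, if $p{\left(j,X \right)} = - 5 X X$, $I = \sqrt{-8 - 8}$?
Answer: $360 - 320 i \approx 360.0 - 320.0 i$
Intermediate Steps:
$I = 4 i$ ($I = \sqrt{-16} = 4 i \approx 4.0 i$)
$p{\left(j,X \right)} = - 5 X^{2}$
$L{\left(z \right)} = z \left(z - 5 z^{2}\right)$ ($L{\left(z \right)} = \left(z - 5 z^{2}\right) z = z \left(z - 5 z^{2}\right)$)
$344 - L{\left(I \right)} = 344 - \left(4 i\right)^{2} \left(1 - 5 \cdot 4 i\right) = 344 - - 16 \left(1 - 20 i\right) = 344 - \left(-16 + 320 i\right) = 344 + \left(16 - 320 i\right) = 360 - 320 i$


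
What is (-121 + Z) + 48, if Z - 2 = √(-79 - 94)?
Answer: -71 + I*√173 ≈ -71.0 + 13.153*I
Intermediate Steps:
Z = 2 + I*√173 (Z = 2 + √(-79 - 94) = 2 + √(-173) = 2 + I*√173 ≈ 2.0 + 13.153*I)
(-121 + Z) + 48 = (-121 + (2 + I*√173)) + 48 = (-119 + I*√173) + 48 = -71 + I*√173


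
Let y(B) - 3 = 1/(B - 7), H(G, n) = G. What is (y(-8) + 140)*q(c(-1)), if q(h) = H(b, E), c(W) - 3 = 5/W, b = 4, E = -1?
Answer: 8576/15 ≈ 571.73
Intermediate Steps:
c(W) = 3 + 5/W
q(h) = 4
y(B) = 3 + 1/(-7 + B) (y(B) = 3 + 1/(B - 7) = 3 + 1/(-7 + B))
(y(-8) + 140)*q(c(-1)) = ((-20 + 3*(-8))/(-7 - 8) + 140)*4 = ((-20 - 24)/(-15) + 140)*4 = (-1/15*(-44) + 140)*4 = (44/15 + 140)*4 = (2144/15)*4 = 8576/15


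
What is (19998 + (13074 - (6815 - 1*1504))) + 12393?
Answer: 40154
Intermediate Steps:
(19998 + (13074 - (6815 - 1*1504))) + 12393 = (19998 + (13074 - (6815 - 1504))) + 12393 = (19998 + (13074 - 1*5311)) + 12393 = (19998 + (13074 - 5311)) + 12393 = (19998 + 7763) + 12393 = 27761 + 12393 = 40154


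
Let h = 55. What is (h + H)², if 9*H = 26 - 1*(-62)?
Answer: 339889/81 ≈ 4196.2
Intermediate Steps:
H = 88/9 (H = (26 - 1*(-62))/9 = (26 + 62)/9 = (⅑)*88 = 88/9 ≈ 9.7778)
(h + H)² = (55 + 88/9)² = (583/9)² = 339889/81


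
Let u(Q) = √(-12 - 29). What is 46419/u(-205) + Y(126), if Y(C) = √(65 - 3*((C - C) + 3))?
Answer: 2*√14 - 46419*I*√41/41 ≈ 7.4833 - 7249.4*I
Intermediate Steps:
u(Q) = I*√41 (u(Q) = √(-41) = I*√41)
Y(C) = 2*√14 (Y(C) = √(65 - 3*(0 + 3)) = √(65 - 3*3) = √(65 - 9) = √56 = 2*√14)
46419/u(-205) + Y(126) = 46419/((I*√41)) + 2*√14 = 46419*(-I*√41/41) + 2*√14 = -46419*I*√41/41 + 2*√14 = 2*√14 - 46419*I*√41/41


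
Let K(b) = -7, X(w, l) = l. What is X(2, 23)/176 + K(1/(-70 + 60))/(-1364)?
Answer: 741/5456 ≈ 0.13581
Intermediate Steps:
X(2, 23)/176 + K(1/(-70 + 60))/(-1364) = 23/176 - 7/(-1364) = 23*(1/176) - 7*(-1/1364) = 23/176 + 7/1364 = 741/5456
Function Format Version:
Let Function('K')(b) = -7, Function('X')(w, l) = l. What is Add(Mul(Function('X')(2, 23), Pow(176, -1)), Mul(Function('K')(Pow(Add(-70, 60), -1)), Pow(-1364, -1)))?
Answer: Rational(741, 5456) ≈ 0.13581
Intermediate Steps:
Add(Mul(Function('X')(2, 23), Pow(176, -1)), Mul(Function('K')(Pow(Add(-70, 60), -1)), Pow(-1364, -1))) = Add(Mul(23, Pow(176, -1)), Mul(-7, Pow(-1364, -1))) = Add(Mul(23, Rational(1, 176)), Mul(-7, Rational(-1, 1364))) = Add(Rational(23, 176), Rational(7, 1364)) = Rational(741, 5456)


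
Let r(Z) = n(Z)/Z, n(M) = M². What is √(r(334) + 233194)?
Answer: 2*√58382 ≈ 483.25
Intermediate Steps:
r(Z) = Z (r(Z) = Z²/Z = Z)
√(r(334) + 233194) = √(334 + 233194) = √233528 = 2*√58382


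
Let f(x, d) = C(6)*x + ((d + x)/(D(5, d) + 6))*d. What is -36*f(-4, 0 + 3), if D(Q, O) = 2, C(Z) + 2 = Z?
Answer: 1179/2 ≈ 589.50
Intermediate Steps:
C(Z) = -2 + Z
f(x, d) = 4*x + d*(d/8 + x/8) (f(x, d) = (-2 + 6)*x + ((d + x)/(2 + 6))*d = 4*x + ((d + x)/8)*d = 4*x + ((d + x)*(1/8))*d = 4*x + (d/8 + x/8)*d = 4*x + d*(d/8 + x/8))
-36*f(-4, 0 + 3) = -36*(4*(-4) + (0 + 3)**2/8 + (1/8)*(0 + 3)*(-4)) = -36*(-16 + (1/8)*3**2 + (1/8)*3*(-4)) = -36*(-16 + (1/8)*9 - 3/2) = -36*(-16 + 9/8 - 3/2) = -36*(-131/8) = 1179/2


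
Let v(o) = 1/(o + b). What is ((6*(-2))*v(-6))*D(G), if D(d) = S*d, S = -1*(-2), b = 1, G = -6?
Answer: -144/5 ≈ -28.800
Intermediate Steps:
S = 2
v(o) = 1/(1 + o) (v(o) = 1/(o + 1) = 1/(1 + o))
D(d) = 2*d
((6*(-2))*v(-6))*D(G) = ((6*(-2))/(1 - 6))*(2*(-6)) = -12/(-5)*(-12) = -12*(-1/5)*(-12) = (12/5)*(-12) = -144/5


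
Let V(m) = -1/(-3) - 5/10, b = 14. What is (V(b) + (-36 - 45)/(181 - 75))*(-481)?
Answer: 71188/159 ≈ 447.72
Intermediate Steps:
V(m) = -⅙ (V(m) = -1*(-⅓) - 5*⅒ = ⅓ - ½ = -⅙)
(V(b) + (-36 - 45)/(181 - 75))*(-481) = (-⅙ + (-36 - 45)/(181 - 75))*(-481) = (-⅙ - 81/106)*(-481) = -148/159*(-481) = 71188/159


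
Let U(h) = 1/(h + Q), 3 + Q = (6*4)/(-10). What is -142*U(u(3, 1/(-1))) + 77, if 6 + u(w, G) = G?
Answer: 2742/31 ≈ 88.452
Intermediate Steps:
u(w, G) = -6 + G
Q = -27/5 (Q = -3 + (6*4)/(-10) = -3 + 24*(-1/10) = -3 - 12/5 = -27/5 ≈ -5.4000)
U(h) = 1/(-27/5 + h) (U(h) = 1/(h - 27/5) = 1/(-27/5 + h))
-142*U(u(3, 1/(-1))) + 77 = -710/(-27 + 5*(-6 + 1/(-1))) + 77 = -710/(-27 + 5*(-6 - 1)) + 77 = -710/(-27 + 5*(-7)) + 77 = -710/(-27 - 35) + 77 = -710/(-62) + 77 = -710*(-1)/62 + 77 = -142*(-5/62) + 77 = 355/31 + 77 = 2742/31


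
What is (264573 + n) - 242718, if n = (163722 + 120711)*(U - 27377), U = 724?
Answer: -7580970894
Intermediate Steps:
n = -7580992749 (n = (163722 + 120711)*(724 - 27377) = 284433*(-26653) = -7580992749)
(264573 + n) - 242718 = (264573 - 7580992749) - 242718 = -7580728176 - 242718 = -7580970894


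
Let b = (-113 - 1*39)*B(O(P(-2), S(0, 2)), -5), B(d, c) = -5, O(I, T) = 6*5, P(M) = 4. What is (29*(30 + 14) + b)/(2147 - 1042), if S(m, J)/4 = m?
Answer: 2036/1105 ≈ 1.8425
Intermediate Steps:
S(m, J) = 4*m
O(I, T) = 30
b = 760 (b = (-113 - 1*39)*(-5) = (-113 - 39)*(-5) = -152*(-5) = 760)
(29*(30 + 14) + b)/(2147 - 1042) = (29*(30 + 14) + 760)/(2147 - 1042) = (29*44 + 760)/1105 = (1276 + 760)*(1/1105) = 2036*(1/1105) = 2036/1105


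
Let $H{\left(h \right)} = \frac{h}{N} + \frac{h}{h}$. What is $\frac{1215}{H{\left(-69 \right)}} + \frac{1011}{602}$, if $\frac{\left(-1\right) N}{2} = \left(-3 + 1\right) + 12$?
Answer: $\frac{14718579}{53578} \approx 274.71$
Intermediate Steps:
$N = -20$ ($N = - 2 \left(\left(-3 + 1\right) + 12\right) = - 2 \left(-2 + 12\right) = \left(-2\right) 10 = -20$)
$H{\left(h \right)} = 1 - \frac{h}{20}$ ($H{\left(h \right)} = \frac{h}{-20} + \frac{h}{h} = h \left(- \frac{1}{20}\right) + 1 = - \frac{h}{20} + 1 = 1 - \frac{h}{20}$)
$\frac{1215}{H{\left(-69 \right)}} + \frac{1011}{602} = \frac{1215}{1 - - \frac{69}{20}} + \frac{1011}{602} = \frac{1215}{1 + \frac{69}{20}} + 1011 \cdot \frac{1}{602} = \frac{1215}{\frac{89}{20}} + \frac{1011}{602} = 1215 \cdot \frac{20}{89} + \frac{1011}{602} = \frac{24300}{89} + \frac{1011}{602} = \frac{14718579}{53578}$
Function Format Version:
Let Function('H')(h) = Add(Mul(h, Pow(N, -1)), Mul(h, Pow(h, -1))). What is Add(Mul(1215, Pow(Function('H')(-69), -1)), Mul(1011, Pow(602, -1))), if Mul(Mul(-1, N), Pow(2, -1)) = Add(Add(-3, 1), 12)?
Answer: Rational(14718579, 53578) ≈ 274.71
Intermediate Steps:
N = -20 (N = Mul(-2, Add(Add(-3, 1), 12)) = Mul(-2, Add(-2, 12)) = Mul(-2, 10) = -20)
Function('H')(h) = Add(1, Mul(Rational(-1, 20), h)) (Function('H')(h) = Add(Mul(h, Pow(-20, -1)), Mul(h, Pow(h, -1))) = Add(Mul(h, Rational(-1, 20)), 1) = Add(Mul(Rational(-1, 20), h), 1) = Add(1, Mul(Rational(-1, 20), h)))
Add(Mul(1215, Pow(Function('H')(-69), -1)), Mul(1011, Pow(602, -1))) = Add(Mul(1215, Pow(Add(1, Mul(Rational(-1, 20), -69)), -1)), Mul(1011, Pow(602, -1))) = Add(Mul(1215, Pow(Add(1, Rational(69, 20)), -1)), Mul(1011, Rational(1, 602))) = Add(Mul(1215, Pow(Rational(89, 20), -1)), Rational(1011, 602)) = Add(Mul(1215, Rational(20, 89)), Rational(1011, 602)) = Add(Rational(24300, 89), Rational(1011, 602)) = Rational(14718579, 53578)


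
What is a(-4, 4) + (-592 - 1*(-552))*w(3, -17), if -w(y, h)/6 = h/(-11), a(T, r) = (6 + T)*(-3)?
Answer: 4014/11 ≈ 364.91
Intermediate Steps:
a(T, r) = -18 - 3*T
w(y, h) = 6*h/11 (w(y, h) = -6*h/(-11) = -6*h*(-1)/11 = -(-6)*h/11 = 6*h/11)
a(-4, 4) + (-592 - 1*(-552))*w(3, -17) = (-18 - 3*(-4)) + (-592 - 1*(-552))*((6/11)*(-17)) = (-18 + 12) + (-592 + 552)*(-102/11) = -6 - 40*(-102/11) = -6 + 4080/11 = 4014/11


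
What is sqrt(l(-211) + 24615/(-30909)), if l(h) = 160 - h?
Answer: 8*sqrt(614027891)/10303 ≈ 19.241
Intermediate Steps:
sqrt(l(-211) + 24615/(-30909)) = sqrt((160 - 1*(-211)) + 24615/(-30909)) = sqrt((160 + 211) + 24615*(-1/30909)) = sqrt(371 - 8205/10303) = sqrt(3814208/10303) = 8*sqrt(614027891)/10303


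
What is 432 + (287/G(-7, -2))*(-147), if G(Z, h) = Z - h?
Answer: 44349/5 ≈ 8869.8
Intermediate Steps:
432 + (287/G(-7, -2))*(-147) = 432 + (287/(-7 - 1*(-2)))*(-147) = 432 + (287/(-7 + 2))*(-147) = 432 + (287/(-5))*(-147) = 432 + (287*(-1/5))*(-147) = 432 - 287/5*(-147) = 432 + 42189/5 = 44349/5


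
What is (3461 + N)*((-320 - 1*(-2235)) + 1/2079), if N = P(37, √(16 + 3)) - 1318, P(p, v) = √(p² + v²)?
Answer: 8531895898/2079 + 7962572*√347/2079 ≈ 4.1752e+6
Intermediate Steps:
N = -1318 + 2*√347 (N = √(37² + (√(16 + 3))²) - 1318 = √(1369 + (√19)²) - 1318 = √(1369 + 19) - 1318 = √1388 - 1318 = 2*√347 - 1318 = -1318 + 2*√347 ≈ -1280.7)
(3461 + N)*((-320 - 1*(-2235)) + 1/2079) = (3461 + (-1318 + 2*√347))*((-320 - 1*(-2235)) + 1/2079) = (2143 + 2*√347)*((-320 + 2235) + 1/2079) = (2143 + 2*√347)*(1915 + 1/2079) = (2143 + 2*√347)*(3981286/2079) = 8531895898/2079 + 7962572*√347/2079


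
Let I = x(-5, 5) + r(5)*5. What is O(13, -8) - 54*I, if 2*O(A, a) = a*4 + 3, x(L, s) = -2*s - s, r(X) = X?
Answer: -1109/2 ≈ -554.50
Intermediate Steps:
x(L, s) = -3*s
O(A, a) = 3/2 + 2*a (O(A, a) = (a*4 + 3)/2 = (4*a + 3)/2 = (3 + 4*a)/2 = 3/2 + 2*a)
I = 10 (I = -3*5 + 5*5 = -15 + 25 = 10)
O(13, -8) - 54*I = (3/2 + 2*(-8)) - 54*10 = (3/2 - 16) - 540 = -29/2 - 540 = -1109/2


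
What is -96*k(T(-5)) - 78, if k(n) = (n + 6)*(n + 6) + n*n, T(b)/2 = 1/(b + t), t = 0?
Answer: -77598/25 ≈ -3103.9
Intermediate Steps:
T(b) = 2/b (T(b) = 2/(b + 0) = 2/b)
k(n) = n² + (6 + n)² (k(n) = (6 + n)*(6 + n) + n² = (6 + n)² + n² = n² + (6 + n)²)
-96*k(T(-5)) - 78 = -96*((2/(-5))² + (6 + 2/(-5))²) - 78 = -96*((2*(-⅕))² + (6 + 2*(-⅕))²) - 78 = -96*((-⅖)² + (6 - ⅖)²) - 78 = -96*(4/25 + (28/5)²) - 78 = -96*(4/25 + 784/25) - 78 = -96*788/25 - 78 = -75648/25 - 78 = -77598/25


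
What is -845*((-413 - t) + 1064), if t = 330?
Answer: -271245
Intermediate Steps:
-845*((-413 - t) + 1064) = -845*((-413 - 1*330) + 1064) = -845*((-413 - 330) + 1064) = -845*(-743 + 1064) = -845*321 = -271245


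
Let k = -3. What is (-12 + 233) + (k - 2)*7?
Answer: 186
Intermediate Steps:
(-12 + 233) + (k - 2)*7 = (-12 + 233) + (-3 - 2)*7 = 221 - 5*7 = 221 - 35 = 186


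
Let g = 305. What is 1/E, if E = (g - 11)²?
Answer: 1/86436 ≈ 1.1569e-5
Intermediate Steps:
E = 86436 (E = (305 - 11)² = 294² = 86436)
1/E = 1/86436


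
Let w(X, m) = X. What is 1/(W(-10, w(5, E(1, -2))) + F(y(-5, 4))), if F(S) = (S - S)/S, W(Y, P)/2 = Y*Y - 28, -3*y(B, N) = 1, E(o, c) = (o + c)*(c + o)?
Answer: 1/144 ≈ 0.0069444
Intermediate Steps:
E(o, c) = (c + o)**2 (E(o, c) = (c + o)*(c + o) = (c + o)**2)
y(B, N) = -1/3 (y(B, N) = -1/3*1 = -1/3)
W(Y, P) = -56 + 2*Y**2 (W(Y, P) = 2*(Y*Y - 28) = 2*(Y**2 - 28) = 2*(-28 + Y**2) = -56 + 2*Y**2)
F(S) = 0 (F(S) = 0/S = 0)
1/(W(-10, w(5, E(1, -2))) + F(y(-5, 4))) = 1/((-56 + 2*(-10)**2) + 0) = 1/((-56 + 2*100) + 0) = 1/((-56 + 200) + 0) = 1/(144 + 0) = 1/144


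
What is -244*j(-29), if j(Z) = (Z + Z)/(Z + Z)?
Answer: -244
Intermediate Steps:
j(Z) = 1 (j(Z) = (2*Z)/((2*Z)) = (2*Z)*(1/(2*Z)) = 1)
-244*j(-29) = -244*1 = -244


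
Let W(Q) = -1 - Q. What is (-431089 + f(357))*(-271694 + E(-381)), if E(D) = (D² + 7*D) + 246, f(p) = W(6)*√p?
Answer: 55590650906 + 902678*√357 ≈ 5.5608e+10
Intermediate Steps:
f(p) = -7*√p (f(p) = (-1 - 1*6)*√p = (-1 - 6)*√p = -7*√p)
E(D) = 246 + D² + 7*D
(-431089 + f(357))*(-271694 + E(-381)) = (-431089 - 7*√357)*(-271694 + (246 + (-381)² + 7*(-381))) = (-431089 - 7*√357)*(-271694 + (246 + 145161 - 2667)) = (-431089 - 7*√357)*(-271694 + 142740) = (-431089 - 7*√357)*(-128954) = 55590650906 + 902678*√357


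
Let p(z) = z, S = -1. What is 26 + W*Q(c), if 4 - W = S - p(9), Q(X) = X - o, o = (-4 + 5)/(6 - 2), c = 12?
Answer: 381/2 ≈ 190.50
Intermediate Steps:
o = ¼ (o = 1/4 = 1*(¼) = ¼ ≈ 0.25000)
Q(X) = -¼ + X (Q(X) = X - 1*¼ = X - ¼ = -¼ + X)
W = 14 (W = 4 - (-1 - 1*9) = 4 - (-1 - 9) = 4 - 1*(-10) = 4 + 10 = 14)
26 + W*Q(c) = 26 + 14*(-¼ + 12) = 26 + 14*(47/4) = 26 + 329/2 = 381/2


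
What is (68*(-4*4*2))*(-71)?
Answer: 154496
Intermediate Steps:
(68*(-4*4*2))*(-71) = (68*(-16*2))*(-71) = (68*(-32))*(-71) = -2176*(-71) = 154496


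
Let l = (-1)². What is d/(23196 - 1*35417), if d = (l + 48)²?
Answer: -2401/12221 ≈ -0.19647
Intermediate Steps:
l = 1
d = 2401 (d = (1 + 48)² = 49² = 2401)
d/(23196 - 1*35417) = 2401/(23196 - 1*35417) = 2401/(23196 - 35417) = 2401/(-12221) = 2401*(-1/12221) = -2401/12221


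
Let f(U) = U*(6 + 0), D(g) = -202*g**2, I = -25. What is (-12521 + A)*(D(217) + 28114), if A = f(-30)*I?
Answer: 76070073144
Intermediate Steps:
f(U) = 6*U (f(U) = U*6 = 6*U)
A = 4500 (A = (6*(-30))*(-25) = -180*(-25) = 4500)
(-12521 + A)*(D(217) + 28114) = (-12521 + 4500)*(-202*217**2 + 28114) = -8021*(-202*47089 + 28114) = -8021*(-9511978 + 28114) = -8021*(-9483864) = 76070073144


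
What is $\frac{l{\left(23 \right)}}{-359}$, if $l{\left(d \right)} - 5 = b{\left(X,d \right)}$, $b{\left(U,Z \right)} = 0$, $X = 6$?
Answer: $- \frac{5}{359} \approx -0.013928$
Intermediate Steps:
$l{\left(d \right)} = 5$ ($l{\left(d \right)} = 5 + 0 = 5$)
$\frac{l{\left(23 \right)}}{-359} = \frac{5}{-359} = 5 \left(- \frac{1}{359}\right) = - \frac{5}{359}$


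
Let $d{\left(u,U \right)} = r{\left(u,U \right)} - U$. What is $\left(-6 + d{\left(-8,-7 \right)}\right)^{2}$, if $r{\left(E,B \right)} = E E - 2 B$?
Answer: $6241$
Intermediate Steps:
$r{\left(E,B \right)} = E^{2} - 2 B$
$d{\left(u,U \right)} = u^{2} - 3 U$ ($d{\left(u,U \right)} = \left(u^{2} - 2 U\right) - U = u^{2} - 3 U$)
$\left(-6 + d{\left(-8,-7 \right)}\right)^{2} = \left(-6 - \left(-21 - \left(-8\right)^{2}\right)\right)^{2} = \left(-6 + \left(64 + 21\right)\right)^{2} = \left(-6 + 85\right)^{2} = 79^{2} = 6241$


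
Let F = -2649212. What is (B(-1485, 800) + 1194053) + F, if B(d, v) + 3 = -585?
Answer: -1455747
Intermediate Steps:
B(d, v) = -588 (B(d, v) = -3 - 585 = -588)
(B(-1485, 800) + 1194053) + F = (-588 + 1194053) - 2649212 = 1193465 - 2649212 = -1455747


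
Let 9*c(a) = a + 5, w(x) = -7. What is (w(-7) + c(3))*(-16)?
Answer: 880/9 ≈ 97.778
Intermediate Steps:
c(a) = 5/9 + a/9 (c(a) = (a + 5)/9 = (5 + a)/9 = 5/9 + a/9)
(w(-7) + c(3))*(-16) = (-7 + (5/9 + (⅑)*3))*(-16) = (-7 + (5/9 + ⅓))*(-16) = (-7 + 8/9)*(-16) = -55/9*(-16) = 880/9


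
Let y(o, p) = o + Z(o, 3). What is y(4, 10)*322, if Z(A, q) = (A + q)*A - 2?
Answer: 9660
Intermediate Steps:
Z(A, q) = -2 + A*(A + q) (Z(A, q) = A*(A + q) - 2 = -2 + A*(A + q))
y(o, p) = -2 + o**2 + 4*o (y(o, p) = o + (-2 + o**2 + o*3) = o + (-2 + o**2 + 3*o) = -2 + o**2 + 4*o)
y(4, 10)*322 = (-2 + 4**2 + 4*4)*322 = (-2 + 16 + 16)*322 = 30*322 = 9660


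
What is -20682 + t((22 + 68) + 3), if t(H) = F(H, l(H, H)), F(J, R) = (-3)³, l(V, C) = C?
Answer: -20709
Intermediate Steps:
F(J, R) = -27
t(H) = -27
-20682 + t((22 + 68) + 3) = -20682 - 27 = -20709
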